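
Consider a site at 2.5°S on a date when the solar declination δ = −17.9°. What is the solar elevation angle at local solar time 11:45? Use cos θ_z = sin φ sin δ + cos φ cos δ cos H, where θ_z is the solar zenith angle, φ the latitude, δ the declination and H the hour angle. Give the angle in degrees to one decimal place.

Hour angle H = 15° × (11.75 − 12) = -3.75°.
cos θ_z = sin(-2.5°) sin(-17.9°) + cos(-2.5°) cos(-17.9°) cos(-3.75°) = 0.0134 + 0.9487 = 0.9621.
θ_z = arccos(0.9621) = 15.82°, so the elevation is 90° − 15.82° = 74.18°.

74.2°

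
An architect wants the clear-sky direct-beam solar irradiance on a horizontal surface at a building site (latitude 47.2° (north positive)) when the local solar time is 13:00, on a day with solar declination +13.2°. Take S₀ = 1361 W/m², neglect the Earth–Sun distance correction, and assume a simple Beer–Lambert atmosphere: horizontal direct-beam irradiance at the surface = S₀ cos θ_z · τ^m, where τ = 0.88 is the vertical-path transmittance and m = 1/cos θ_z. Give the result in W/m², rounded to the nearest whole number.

937 W/m²

Hour angle H = 15° × (13 − 12) = 15.00°.
With φ = 47.2°, δ = 13.2°, H = 15.00°: sin φ sin δ = 0.1675, cos φ cos δ cos H = 0.6390, so cos θ_z = 0.8065.
Air mass m = 1/cos θ_z = 1/0.8065 = 1.240; τ^m = 0.88^1.240 = 0.8534.
Surface direct beam = 1361 × 0.8065 × 0.8534 = 936.73 W/m².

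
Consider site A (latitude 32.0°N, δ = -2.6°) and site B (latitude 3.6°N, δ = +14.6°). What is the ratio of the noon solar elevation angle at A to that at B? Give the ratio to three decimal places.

A: 90° − |32.0 − (-2.6)| = 55.40°.
B: 90° − |3.6 − (14.6)| = 79.00°.
Ratio A/B = 55.4000 / 79.0000 = 0.7013.

0.701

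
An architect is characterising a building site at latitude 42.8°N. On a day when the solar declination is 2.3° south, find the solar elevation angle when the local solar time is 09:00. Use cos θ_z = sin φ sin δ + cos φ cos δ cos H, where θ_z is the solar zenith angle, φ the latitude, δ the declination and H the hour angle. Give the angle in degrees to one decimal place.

29.4°

Hour angle H = 15° × (9 − 12) = -45.00°.
cos θ_z = sin φ sin δ + cos φ cos δ cos H = (0.6794)(-0.0401) + (0.7337)(0.9992)(0.7071) = 0.4911.
θ_z = arccos(0.4911) = 60.59°, so the elevation is 90° − 60.59° = 29.41°.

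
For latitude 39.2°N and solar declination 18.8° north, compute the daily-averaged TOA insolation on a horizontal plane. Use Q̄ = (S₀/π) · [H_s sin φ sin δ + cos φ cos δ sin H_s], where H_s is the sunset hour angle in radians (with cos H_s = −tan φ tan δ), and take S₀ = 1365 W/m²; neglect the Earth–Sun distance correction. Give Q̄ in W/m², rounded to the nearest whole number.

470 W/m²

−tan φ tan δ = −(0.8156)(0.3404) = -0.2776; H_s = arccos(-0.2776) = 106.12°. In radians, H_s = 1.8521.
H_s sin φ sin δ = 1.8521 × 0.6320 × 0.3223 = 0.3773.
cos φ cos δ sin H_s = 0.7749 × 0.9466 × 0.9607 = 0.7047.
Q̄ = (1365/π) × (0.3773 + 0.7047) = 434.49 × 1.0820 = 470.12 W/m².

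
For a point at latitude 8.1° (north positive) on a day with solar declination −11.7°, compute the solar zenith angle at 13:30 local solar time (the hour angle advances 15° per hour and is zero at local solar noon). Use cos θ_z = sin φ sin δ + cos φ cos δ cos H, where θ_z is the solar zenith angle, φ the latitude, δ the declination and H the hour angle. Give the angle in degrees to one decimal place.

29.9°

Hour angle H = 15° × (13.5 − 12) = 22.50°.
cos θ_z = sin(8.1°) sin(-11.7°) + cos(8.1°) cos(-11.7°) cos(22.50°) = -0.0286 + 0.8957 = 0.8671.
θ_z = arccos(0.8671) = 29.88°.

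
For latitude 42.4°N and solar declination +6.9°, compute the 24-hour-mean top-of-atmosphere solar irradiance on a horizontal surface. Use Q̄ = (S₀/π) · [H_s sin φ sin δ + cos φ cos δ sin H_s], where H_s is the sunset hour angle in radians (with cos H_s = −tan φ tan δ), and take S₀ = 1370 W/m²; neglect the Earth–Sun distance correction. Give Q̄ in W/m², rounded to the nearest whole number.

cos H_s = −tan(42.4°) · tan(6.9°) = -0.1105, so H_s = arccos(-0.1105) = 96.34°. In radians, H_s = 1.6815.
H_s sin φ sin δ = 1.6815 × 0.6743 × 0.1201 = 0.1362.
cos φ cos δ sin H_s = 0.7385 × 0.9928 × 0.9939 = 0.7287.
Q̄ = (1370/π) × (0.1362 + 0.7287) = 436.08 × 0.8649 = 377.17 W/m².

377 W/m²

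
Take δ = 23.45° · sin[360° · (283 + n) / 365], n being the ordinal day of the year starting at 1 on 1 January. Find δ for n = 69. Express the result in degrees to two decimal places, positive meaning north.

360 × (283 + 69) / 365 = 347.178°; sin(347.178°) = -0.2219.
δ = 23.45 × -0.2219 = -5.204° ≈ -5.20°.

-5.20°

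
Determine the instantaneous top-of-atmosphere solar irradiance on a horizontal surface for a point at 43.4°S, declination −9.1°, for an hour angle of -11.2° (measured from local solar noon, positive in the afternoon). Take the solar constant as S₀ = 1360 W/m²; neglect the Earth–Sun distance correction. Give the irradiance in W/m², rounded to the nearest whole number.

With φ = -43.4°, δ = -9.1°, H = -11.20°: sin φ sin δ = 0.1087, cos φ cos δ cos H = 0.7038, so cos θ_z = 0.8125.
Top-of-atmosphere irradiance = S₀ cos θ_z = 1360 × 0.8125 = 1105.00 W/m².

1105 W/m²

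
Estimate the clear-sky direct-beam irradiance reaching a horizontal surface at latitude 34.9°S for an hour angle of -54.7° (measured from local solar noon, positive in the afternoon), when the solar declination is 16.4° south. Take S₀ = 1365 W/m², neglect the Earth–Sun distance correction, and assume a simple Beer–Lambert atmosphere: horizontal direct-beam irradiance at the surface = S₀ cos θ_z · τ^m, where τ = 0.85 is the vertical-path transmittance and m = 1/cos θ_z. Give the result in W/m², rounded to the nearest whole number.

646 W/m²

cos θ_z = sin(-34.9°) sin(-16.4°) + cos(-34.9°) cos(-16.4°) cos(-54.70°) = 0.1615 + 0.4546 = 0.6161.
Air mass m = 1/cos θ_z = 1/0.6161 = 1.623; τ^m = 0.85^1.623 = 0.7682.
Surface direct beam = 1365 × 0.6161 × 0.7682 = 646.04 W/m².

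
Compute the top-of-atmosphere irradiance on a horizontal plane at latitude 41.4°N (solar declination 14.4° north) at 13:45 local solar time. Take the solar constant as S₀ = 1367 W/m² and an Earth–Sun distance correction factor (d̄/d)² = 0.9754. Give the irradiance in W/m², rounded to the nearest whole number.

1088 W/m²

Hour angle H = 15° × (13.75 − 12) = 26.25°.
cos θ_z = sin φ sin δ + cos φ cos δ cos H = (0.6613)(0.2487) + (0.7501)(0.9686)(0.8969) = 0.8161.
Top-of-atmosphere irradiance = S₀ (d̄/d)² cos θ_z = 1367 × 0.9754 × 0.8161 = 1088.16 W/m².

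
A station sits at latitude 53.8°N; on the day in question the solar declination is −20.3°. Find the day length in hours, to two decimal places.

−tan φ tan δ = −(1.3663)(-0.3699) = 0.5054; H_s = arccos(0.5054) = 59.64°.
Day length = 2 H_s / 15° h⁻¹ = 119.28° / 15 = 7.952 h.

7.95 hours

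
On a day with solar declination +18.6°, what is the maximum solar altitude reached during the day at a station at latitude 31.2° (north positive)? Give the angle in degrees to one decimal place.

77.4°

At local solar noon the hour angle is zero, so the elevation is 90° − |φ − δ| = 90° − |31.2° − (18.6°)| = 90° − 12.6° = 77.4°.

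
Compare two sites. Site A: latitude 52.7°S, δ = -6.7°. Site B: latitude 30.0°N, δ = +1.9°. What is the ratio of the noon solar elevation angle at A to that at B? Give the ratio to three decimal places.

A: 90° − |-52.7 − (-6.7)| = 44.00°.
B: 90° − |30.0 − (1.9)| = 61.90°.
Ratio A/B = 44.0000 / 61.9000 = 0.7108.

0.711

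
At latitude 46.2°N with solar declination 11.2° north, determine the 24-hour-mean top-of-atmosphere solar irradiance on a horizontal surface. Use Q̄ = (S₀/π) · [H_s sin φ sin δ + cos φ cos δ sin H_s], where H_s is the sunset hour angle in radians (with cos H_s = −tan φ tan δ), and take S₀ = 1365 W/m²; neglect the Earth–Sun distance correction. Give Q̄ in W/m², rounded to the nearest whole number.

The sunset hour angle satisfies cos H_s = −tan φ tan δ = -0.2065, giving H_s = 101.92°. In radians, H_s = 1.7788.
H_s sin φ sin δ = 1.7788 × 0.7218 × 0.1942 = 0.2493.
cos φ cos δ sin H_s = 0.6921 × 0.9810 × 0.9784 = 0.6643.
Q̄ = (1365/π) × (0.2493 + 0.6643) = 434.49 × 0.9136 = 396.95 W/m².

397 W/m²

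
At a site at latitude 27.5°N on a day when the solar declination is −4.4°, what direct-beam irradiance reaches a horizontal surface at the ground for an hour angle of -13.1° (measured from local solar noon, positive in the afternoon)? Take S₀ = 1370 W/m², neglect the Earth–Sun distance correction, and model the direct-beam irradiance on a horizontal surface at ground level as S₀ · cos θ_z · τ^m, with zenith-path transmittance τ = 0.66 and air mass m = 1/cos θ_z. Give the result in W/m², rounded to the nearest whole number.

cos θ_z = sin φ sin δ + cos φ cos δ cos H = (0.4617)(-0.0767) + (0.8870)(0.9971)(0.9740) = 0.8260.
Air mass m = 1/cos θ_z = 1/0.8260 = 1.211; τ^m = 0.66^1.211 = 0.6046.
Surface direct beam = 1370 × 0.8260 × 0.6046 = 684.18 W/m².

684 W/m²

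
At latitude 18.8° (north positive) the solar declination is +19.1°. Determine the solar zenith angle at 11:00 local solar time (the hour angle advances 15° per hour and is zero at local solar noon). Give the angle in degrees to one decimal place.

14.2°

Hour angle H = 15° × (11 − 12) = -15.00°.
cos θ_z = sin(18.8°) sin(19.1°) + cos(18.8°) cos(19.1°) cos(-15.00°) = 0.1055 + 0.8641 = 0.9696.
θ_z = arccos(0.9696) = 14.16°.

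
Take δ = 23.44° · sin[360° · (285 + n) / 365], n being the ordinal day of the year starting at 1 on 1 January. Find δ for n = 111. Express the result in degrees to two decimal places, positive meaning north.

+11.92°

360 × (285 + 111) / 365 = 390.575°; sin(390.575°) = 0.5087.
δ = 23.44 × 0.5087 = 11.924° ≈ +11.92°.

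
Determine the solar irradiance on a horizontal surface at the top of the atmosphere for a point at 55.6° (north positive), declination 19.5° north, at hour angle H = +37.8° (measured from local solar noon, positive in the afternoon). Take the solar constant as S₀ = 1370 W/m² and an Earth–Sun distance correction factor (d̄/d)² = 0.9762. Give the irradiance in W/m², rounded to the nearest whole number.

931 W/m²

cos θ_z = sin φ sin δ + cos φ cos δ cos H = (0.8251)(0.3338) + (0.5650)(0.9426)(0.7902) = 0.6963.
Top-of-atmosphere irradiance = S₀ (d̄/d)² cos θ_z = 1370 × 0.9762 × 0.6963 = 931.23 W/m².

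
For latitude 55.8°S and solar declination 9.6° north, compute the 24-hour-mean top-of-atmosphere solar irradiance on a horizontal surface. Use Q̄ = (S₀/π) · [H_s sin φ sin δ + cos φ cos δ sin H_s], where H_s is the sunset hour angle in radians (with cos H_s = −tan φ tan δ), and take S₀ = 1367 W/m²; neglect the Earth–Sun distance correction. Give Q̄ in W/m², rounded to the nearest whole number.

cos H_s = −tan(-55.8°) · tan(9.6°) = 0.2489, so H_s = arccos(0.2489) = 75.59°. In radians, H_s = 1.3193.
H_s sin φ sin δ = 1.3193 × -0.8271 × 0.1668 = -0.1820.
cos φ cos δ sin H_s = 0.5621 × 0.9860 × 0.9685 = 0.5368.
Q̄ = (1367/π) × (-0.1820 + 0.5368) = 435.13 × 0.3548 = 154.38 W/m².

154 W/m²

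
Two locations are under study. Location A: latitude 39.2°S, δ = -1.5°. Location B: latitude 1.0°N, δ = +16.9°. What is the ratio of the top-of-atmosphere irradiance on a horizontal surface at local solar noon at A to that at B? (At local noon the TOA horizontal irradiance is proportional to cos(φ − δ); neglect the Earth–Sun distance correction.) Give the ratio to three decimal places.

0.823

A: cos θ_z = cos(-39.2° − (-1.5°)) = 0.7912.
B: cos θ_z = cos(1.0° − (16.9°)) = 0.9617.
Ratio A/B = 0.7912 / 0.9617 = 0.8227.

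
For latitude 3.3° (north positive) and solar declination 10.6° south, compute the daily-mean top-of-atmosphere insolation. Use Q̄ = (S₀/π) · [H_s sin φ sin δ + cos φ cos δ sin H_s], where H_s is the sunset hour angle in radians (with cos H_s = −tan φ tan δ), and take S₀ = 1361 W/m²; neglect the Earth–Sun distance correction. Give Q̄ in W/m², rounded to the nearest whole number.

418 W/m²

cos H_s = −tan(3.3°) · tan(-10.6°) = 0.0108, so H_s = arccos(0.0108) = 89.38°. In radians, H_s = 1.5600.
H_s sin φ sin δ = 1.5600 × 0.0576 × -0.1840 = -0.0165.
cos φ cos δ sin H_s = 0.9983 × 0.9829 × 0.9999 = 0.9811.
Q̄ = (1361/π) × (-0.0165 + 0.9811) = 433.22 × 0.9646 = 417.88 W/m².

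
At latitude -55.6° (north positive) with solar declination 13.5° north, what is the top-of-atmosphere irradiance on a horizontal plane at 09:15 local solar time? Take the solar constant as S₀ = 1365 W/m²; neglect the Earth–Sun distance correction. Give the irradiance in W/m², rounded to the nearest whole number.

Hour angle H = 15° × (9.25 − 12) = -41.25°.
cos θ_z = sin φ sin δ + cos φ cos δ cos H = (-0.8251)(0.2334) + (0.5650)(0.9724)(0.7518) = 0.2205.
Top-of-atmosphere irradiance = S₀ cos θ_z = 1365 × 0.2205 = 300.98 W/m².

301 W/m²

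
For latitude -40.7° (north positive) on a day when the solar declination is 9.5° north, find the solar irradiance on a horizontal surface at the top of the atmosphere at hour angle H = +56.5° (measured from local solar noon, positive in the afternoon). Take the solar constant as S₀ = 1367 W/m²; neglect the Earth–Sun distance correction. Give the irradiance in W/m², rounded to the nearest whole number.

417 W/m²

cos θ_z = sin φ sin δ + cos φ cos δ cos H = (-0.6521)(0.1650) + (0.7581)(0.9863)(0.5519) = 0.3051.
Top-of-atmosphere irradiance = S₀ cos θ_z = 1367 × 0.3051 = 417.07 W/m².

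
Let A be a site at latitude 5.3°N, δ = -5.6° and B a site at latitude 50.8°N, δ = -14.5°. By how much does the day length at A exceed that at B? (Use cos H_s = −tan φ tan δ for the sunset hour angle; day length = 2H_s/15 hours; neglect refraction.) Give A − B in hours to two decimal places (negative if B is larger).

+2.40 h

A: H_s = arccos(−tan 5.3° · tan -5.6°) = 89.48°, so 2H_s/15 = 11.9307 h.
B: H_s = arccos(−tan 50.8° · tan -14.5°) = 71.51°, so 2H_s/15 = 9.5347 h.
A − B = 11.9307 − 9.5347 = 2.3960 h.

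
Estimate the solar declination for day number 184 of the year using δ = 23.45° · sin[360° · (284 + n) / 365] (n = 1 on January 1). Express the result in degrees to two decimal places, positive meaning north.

+22.97°

360 × (284 + 184) / 365 = 461.589°; sin(461.589°) = 0.9796.
δ = 23.45 × 0.9796 = 22.972° ≈ +22.97°.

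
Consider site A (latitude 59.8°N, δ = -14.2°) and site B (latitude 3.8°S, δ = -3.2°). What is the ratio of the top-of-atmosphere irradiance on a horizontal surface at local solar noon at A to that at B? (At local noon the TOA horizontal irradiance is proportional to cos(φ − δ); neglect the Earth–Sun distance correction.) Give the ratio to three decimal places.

0.276

A: cos θ_z = cos(59.8° − (-14.2°)) = 0.2756.
B: cos θ_z = cos(-3.8° − (-3.2°)) = 0.9999.
Ratio A/B = 0.2756 / 0.9999 = 0.2756.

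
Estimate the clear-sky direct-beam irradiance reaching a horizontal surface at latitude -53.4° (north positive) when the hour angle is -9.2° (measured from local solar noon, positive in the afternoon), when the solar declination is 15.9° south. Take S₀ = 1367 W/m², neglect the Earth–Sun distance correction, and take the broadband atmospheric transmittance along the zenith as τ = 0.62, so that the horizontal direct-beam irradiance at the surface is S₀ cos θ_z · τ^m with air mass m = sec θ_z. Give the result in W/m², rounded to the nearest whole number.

cos θ_z = sin φ sin δ + cos φ cos δ cos H = (-0.8028)(-0.2740) + (0.5962)(0.9617)(0.9871) = 0.7859.
Air mass m = 1/cos θ_z = 1/0.7859 = 1.272; τ^m = 0.62^1.272 = 0.5444.
Surface direct beam = 1367 × 0.7859 × 0.5444 = 584.86 W/m².

585 W/m²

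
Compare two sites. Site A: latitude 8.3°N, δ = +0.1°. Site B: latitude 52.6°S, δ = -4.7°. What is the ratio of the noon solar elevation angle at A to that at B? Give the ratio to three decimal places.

1.943

A: 90° − |8.3 − (0.1)| = 81.80°.
B: 90° − |-52.6 − (-4.7)| = 42.10°.
Ratio A/B = 81.8000 / 42.1000 = 1.9430.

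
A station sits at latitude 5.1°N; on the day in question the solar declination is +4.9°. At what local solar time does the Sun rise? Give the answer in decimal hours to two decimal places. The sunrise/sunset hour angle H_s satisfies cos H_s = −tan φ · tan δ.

5.97 h

−tan φ tan δ = −(0.0892)(0.0857) = -0.0076; H_s = arccos(-0.0076) = 90.44°.
Sunrise is at 12 − H_s/15 = 12 − 6.029 = 5.971 h local solar time.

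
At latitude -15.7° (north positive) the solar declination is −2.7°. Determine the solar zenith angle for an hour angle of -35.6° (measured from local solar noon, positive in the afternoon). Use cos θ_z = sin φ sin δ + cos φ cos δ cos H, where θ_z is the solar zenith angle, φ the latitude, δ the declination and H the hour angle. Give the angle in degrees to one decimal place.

With φ = -15.7°, δ = -2.7°, H = -35.60°: sin φ sin δ = 0.0127, cos φ cos δ cos H = 0.7819, so cos θ_z = 0.7946.
θ_z = arccos(0.7946) = 37.38°.

37.4°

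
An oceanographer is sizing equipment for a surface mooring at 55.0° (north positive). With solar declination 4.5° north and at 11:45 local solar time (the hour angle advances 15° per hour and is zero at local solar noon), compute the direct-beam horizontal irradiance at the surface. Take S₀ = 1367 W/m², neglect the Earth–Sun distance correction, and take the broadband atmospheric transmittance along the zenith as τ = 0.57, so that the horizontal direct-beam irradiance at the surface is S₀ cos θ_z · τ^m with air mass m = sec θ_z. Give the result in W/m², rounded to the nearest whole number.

Hour angle H = 15° × (11.75 − 12) = -3.75°.
cos θ_z = sin φ sin δ + cos φ cos δ cos H = (0.8192)(0.0785) + (0.5736)(0.9969)(0.9979) = 0.6349.
Air mass m = 1/cos θ_z = 1/0.6349 = 1.575; τ^m = 0.57^1.575 = 0.4126.
Surface direct beam = 1367 × 0.6349 × 0.4126 = 358.10 W/m².

358 W/m²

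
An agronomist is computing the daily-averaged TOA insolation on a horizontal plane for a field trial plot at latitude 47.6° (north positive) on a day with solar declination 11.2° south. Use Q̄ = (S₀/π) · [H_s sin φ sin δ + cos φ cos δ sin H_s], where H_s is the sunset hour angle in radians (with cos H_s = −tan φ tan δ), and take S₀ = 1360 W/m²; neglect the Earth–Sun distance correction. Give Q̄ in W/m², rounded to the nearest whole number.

−tan φ tan δ = −(1.0951)(-0.1980) = 0.2168; H_s = arccos(0.2168) = 77.48°. In radians, H_s = 1.3523.
H_s sin φ sin δ = 1.3523 × 0.7385 × -0.1942 = -0.1939.
cos φ cos δ sin H_s = 0.6743 × 0.9810 × 0.9762 = 0.6457.
Q̄ = (1360/π) × (-0.1939 + 0.6457) = 432.90 × 0.4518 = 195.58 W/m².

196 W/m²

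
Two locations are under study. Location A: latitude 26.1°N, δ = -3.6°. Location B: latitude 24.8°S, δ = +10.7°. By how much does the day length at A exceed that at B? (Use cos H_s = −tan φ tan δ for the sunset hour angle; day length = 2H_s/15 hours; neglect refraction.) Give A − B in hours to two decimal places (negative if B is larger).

A: H_s = arccos(−tan 26.1° · tan -3.6°) = 88.23°, so 2H_s/15 = 11.7640 h.
B: H_s = arccos(−tan -24.8° · tan 10.7°) = 84.99°, so 2H_s/15 = 11.3320 h.
A − B = 11.7640 − 11.3320 = 0.4320 h.

+0.43 h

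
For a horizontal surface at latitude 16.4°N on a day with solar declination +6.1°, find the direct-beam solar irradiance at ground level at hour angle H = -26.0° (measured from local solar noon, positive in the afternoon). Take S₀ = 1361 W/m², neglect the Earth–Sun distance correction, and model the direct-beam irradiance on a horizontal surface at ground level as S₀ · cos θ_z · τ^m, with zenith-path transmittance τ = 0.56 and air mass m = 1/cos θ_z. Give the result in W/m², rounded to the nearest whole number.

628 W/m²

cos θ_z = sin(16.4°) sin(6.1°) + cos(16.4°) cos(6.1°) cos(-26.00°) = 0.0300 + 0.8573 = 0.8873.
Air mass m = 1/cos θ_z = 1/0.8873 = 1.127; τ^m = 0.56^1.127 = 0.5202.
Surface direct beam = 1361 × 0.8873 × 0.5202 = 628.20 W/m².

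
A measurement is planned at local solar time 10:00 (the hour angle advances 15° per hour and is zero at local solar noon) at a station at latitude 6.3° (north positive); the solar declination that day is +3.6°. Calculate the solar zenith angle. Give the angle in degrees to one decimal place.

Hour angle H = 15° × (10 − 12) = -30.00°.
cos θ_z = sin(6.3°) sin(3.6°) + cos(6.3°) cos(3.6°) cos(-30.00°) = 0.0069 + 0.8591 = 0.8660.
θ_z = arccos(0.8660) = 30.00°.

30.0°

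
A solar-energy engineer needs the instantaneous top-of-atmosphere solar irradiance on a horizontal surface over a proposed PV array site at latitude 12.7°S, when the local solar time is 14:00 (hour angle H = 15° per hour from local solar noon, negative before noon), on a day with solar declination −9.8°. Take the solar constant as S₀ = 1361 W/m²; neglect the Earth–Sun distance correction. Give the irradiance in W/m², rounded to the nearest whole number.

Hour angle H = 15° × (14 − 12) = 30.00°.
cos θ_z = sin(-12.7°) sin(-9.8°) + cos(-12.7°) cos(-9.8°) cos(30.00°) = 0.0374 + 0.8325 = 0.8699.
Top-of-atmosphere irradiance = S₀ cos θ_z = 1361 × 0.8699 = 1183.93 W/m².

1184 W/m²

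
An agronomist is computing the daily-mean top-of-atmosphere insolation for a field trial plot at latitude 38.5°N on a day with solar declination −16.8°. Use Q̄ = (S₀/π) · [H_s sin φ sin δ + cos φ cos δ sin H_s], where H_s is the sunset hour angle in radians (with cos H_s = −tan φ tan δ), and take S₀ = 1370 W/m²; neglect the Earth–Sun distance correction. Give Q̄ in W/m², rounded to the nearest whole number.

213 W/m²

−tan φ tan δ = −(0.7954)(-0.3019) = 0.2401; H_s = arccos(0.2401) = 76.11°. In radians, H_s = 1.3284.
H_s sin φ sin δ = 1.3284 × 0.6225 × -0.2890 = -0.2390.
cos φ cos δ sin H_s = 0.7826 × 0.9573 × 0.9708 = 0.7273.
Q̄ = (1370/π) × (-0.2390 + 0.7273) = 436.08 × 0.4883 = 212.94 W/m².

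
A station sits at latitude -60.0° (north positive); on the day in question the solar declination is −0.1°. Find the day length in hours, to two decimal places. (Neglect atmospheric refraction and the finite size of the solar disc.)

12.02 hours

−tan φ tan δ = −(-1.7321)(-0.0017) = -0.0029; H_s = arccos(-0.0029) = 90.17°.
Day length = 2 H_s / 15° h⁻¹ = 180.34° / 15 = 12.023 h.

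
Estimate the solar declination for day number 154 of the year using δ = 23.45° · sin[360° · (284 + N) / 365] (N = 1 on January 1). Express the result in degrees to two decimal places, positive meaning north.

360 × (284 + 154) / 365 = 432.000°; sin(432.000°) = 0.9511.
δ = 23.45 × 0.9511 = 22.303° ≈ +22.30°.

+22.30°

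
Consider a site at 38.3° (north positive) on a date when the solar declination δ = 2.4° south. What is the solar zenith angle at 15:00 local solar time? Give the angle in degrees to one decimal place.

Hour angle H = 15° × (15 − 12) = 45.00°.
With φ = 38.3°, δ = -2.4°, H = 45.00°: sin φ sin δ = -0.0260, cos φ cos δ cos H = 0.5544, so cos θ_z = 0.5284.
θ_z = arccos(0.5284) = 58.10°.

58.1°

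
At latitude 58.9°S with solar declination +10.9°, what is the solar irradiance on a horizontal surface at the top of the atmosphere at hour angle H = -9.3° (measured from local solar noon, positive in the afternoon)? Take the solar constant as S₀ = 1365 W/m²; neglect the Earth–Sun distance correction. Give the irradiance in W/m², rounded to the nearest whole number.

cos θ_z = sin(-58.9°) sin(10.9°) + cos(-58.9°) cos(10.9°) cos(-9.30°) = -0.1619 + 0.5005 = 0.3386.
Top-of-atmosphere irradiance = S₀ cos θ_z = 1365 × 0.3386 = 462.19 W/m².

462 W/m²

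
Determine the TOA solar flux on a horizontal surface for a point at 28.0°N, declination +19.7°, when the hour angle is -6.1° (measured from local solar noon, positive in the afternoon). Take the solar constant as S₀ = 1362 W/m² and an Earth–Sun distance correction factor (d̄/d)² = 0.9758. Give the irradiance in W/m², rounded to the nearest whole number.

cos θ_z = sin(28.0°) sin(19.7°) + cos(28.0°) cos(19.7°) cos(-6.10°) = 0.1583 + 0.8266 = 0.9849.
Top-of-atmosphere irradiance = S₀ (d̄/d)² cos θ_z = 1362 × 0.9758 × 0.9849 = 1308.97 W/m².

1309 W/m²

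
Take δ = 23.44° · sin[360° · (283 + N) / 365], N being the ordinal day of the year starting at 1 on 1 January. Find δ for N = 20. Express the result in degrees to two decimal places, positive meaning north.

-20.53°

360 × (283 + 20) / 365 = 298.849°; sin(298.849°) = -0.8759.
δ = 23.44 × -0.8759 = -20.531° ≈ -20.53°.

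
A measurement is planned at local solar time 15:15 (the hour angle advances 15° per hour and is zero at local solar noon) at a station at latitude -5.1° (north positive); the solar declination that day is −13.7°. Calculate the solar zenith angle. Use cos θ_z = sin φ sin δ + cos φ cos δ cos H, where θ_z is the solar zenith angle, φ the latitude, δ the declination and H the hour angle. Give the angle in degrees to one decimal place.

Hour angle H = 15° × (15.25 − 12) = 48.75°.
cos θ_z = sin φ sin δ + cos φ cos δ cos H = (-0.0889)(-0.2368) + (0.9960)(0.9715)(0.6593) = 0.6590.
θ_z = arccos(0.6590) = 48.78°.

48.8°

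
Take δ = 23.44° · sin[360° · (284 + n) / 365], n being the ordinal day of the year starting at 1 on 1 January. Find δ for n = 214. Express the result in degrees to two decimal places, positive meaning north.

360 × (284 + 214) / 365 = 491.178°; sin(491.178°) = 0.7527.
δ = 23.44 × 0.7527 = 17.643° ≈ +17.64°.

+17.64°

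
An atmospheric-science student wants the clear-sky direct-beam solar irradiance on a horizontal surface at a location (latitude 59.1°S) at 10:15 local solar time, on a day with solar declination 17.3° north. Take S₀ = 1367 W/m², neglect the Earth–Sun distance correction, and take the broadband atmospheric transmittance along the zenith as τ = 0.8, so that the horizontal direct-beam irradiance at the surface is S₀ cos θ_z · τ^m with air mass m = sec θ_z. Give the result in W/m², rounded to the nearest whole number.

75 W/m²

Hour angle H = 15° × (10.25 − 12) = -26.25°.
cos θ_z = sin(-59.1°) sin(17.3°) + cos(-59.1°) cos(17.3°) cos(-26.25°) = -0.2552 + 0.4397 = 0.1845.
Air mass m = 1/cos θ_z = 1/0.1845 = 5.420; τ^m = 0.8^5.420 = 0.2984.
Surface direct beam = 1367 × 0.1845 × 0.2984 = 75.26 W/m².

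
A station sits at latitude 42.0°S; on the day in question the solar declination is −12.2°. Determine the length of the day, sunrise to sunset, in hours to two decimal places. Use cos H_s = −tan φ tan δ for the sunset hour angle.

−tan φ tan δ = −(-0.9004)(-0.2162) = -0.1947; H_s = arccos(-0.1947) = 101.23°.
Day length = 2 H_s / 15° h⁻¹ = 202.46° / 15 = 13.497 h.

13.50 hours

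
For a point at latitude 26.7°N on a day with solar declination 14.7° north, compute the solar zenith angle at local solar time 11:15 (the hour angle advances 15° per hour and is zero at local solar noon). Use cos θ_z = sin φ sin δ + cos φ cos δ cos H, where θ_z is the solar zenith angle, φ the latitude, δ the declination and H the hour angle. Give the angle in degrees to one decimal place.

Hour angle H = 15° × (11.25 − 12) = -11.25°.
cos θ_z = sin φ sin δ + cos φ cos δ cos H = (0.4493)(0.2538) + (0.8934)(0.9673)(0.9808) = 0.9616.
θ_z = arccos(0.9616) = 15.93°.

15.9°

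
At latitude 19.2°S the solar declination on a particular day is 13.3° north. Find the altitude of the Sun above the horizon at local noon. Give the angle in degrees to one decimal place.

At local solar noon the hour angle is zero, so the elevation is 90° − |φ − δ| = 90° − |-19.2° − (13.3°)| = 90° − 32.5° = 57.5°.

57.5°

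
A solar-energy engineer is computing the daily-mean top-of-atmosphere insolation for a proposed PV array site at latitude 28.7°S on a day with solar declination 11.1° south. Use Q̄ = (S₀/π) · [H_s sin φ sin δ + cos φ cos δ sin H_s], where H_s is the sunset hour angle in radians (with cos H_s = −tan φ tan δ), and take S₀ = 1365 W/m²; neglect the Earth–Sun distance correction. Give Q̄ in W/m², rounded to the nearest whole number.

439 W/m²

The sunset hour angle satisfies cos H_s = −tan φ tan δ = -0.1074, giving H_s = 96.17°. In radians, H_s = 1.6785.
H_s sin φ sin δ = 1.6785 × -0.4802 × -0.1925 = 0.1552.
cos φ cos δ sin H_s = 0.8771 × 0.9813 × 0.9942 = 0.8557.
Q̄ = (1365/π) × (0.1552 + 0.8557) = 434.49 × 1.0109 = 439.23 W/m².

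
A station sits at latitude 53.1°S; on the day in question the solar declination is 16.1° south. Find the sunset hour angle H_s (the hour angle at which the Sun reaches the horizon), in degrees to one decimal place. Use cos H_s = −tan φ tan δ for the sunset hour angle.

−tan φ tan δ = −(-1.3319)(-0.2886) = -0.3844; H_s = arccos(-0.3844) = 112.61°.

112.6°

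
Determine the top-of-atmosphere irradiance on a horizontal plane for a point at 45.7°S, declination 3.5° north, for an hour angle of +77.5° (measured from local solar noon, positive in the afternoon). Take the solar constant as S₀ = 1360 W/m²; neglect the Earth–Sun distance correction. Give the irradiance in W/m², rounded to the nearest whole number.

146 W/m²

cos θ_z = sin(-45.7°) sin(3.5°) + cos(-45.7°) cos(3.5°) cos(77.50°) = -0.0437 + 0.1509 = 0.1072.
Top-of-atmosphere irradiance = S₀ cos θ_z = 1360 × 0.1072 = 145.79 W/m².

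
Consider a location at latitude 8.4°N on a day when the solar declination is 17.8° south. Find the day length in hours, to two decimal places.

−tan φ tan δ = −(0.1477)(-0.3211) = 0.0474; H_s = arccos(0.0474) = 87.28°.
Day length = 2 H_s / 15° h⁻¹ = 174.56° / 15 = 11.637 h.

11.64 hours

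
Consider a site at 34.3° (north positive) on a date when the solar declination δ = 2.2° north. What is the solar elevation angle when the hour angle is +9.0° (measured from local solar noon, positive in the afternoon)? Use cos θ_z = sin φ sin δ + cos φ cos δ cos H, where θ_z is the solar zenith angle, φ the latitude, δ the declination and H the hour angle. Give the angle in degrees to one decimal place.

cos θ_z = sin(34.3°) sin(2.2°) + cos(34.3°) cos(2.2°) cos(9.00°) = 0.0216 + 0.8153 = 0.8369.
θ_z = arccos(0.8369) = 33.19°, so the elevation is 90° − 33.19° = 56.81°.

56.8°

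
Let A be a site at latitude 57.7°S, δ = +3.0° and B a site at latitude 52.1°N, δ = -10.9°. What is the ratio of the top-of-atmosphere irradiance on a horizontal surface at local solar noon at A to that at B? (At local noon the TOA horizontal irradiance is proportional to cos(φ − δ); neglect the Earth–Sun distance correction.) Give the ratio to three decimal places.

1.078

A: cos θ_z = cos(-57.7° − (3.0°)) = 0.4894.
B: cos θ_z = cos(52.1° − (-10.9°)) = 0.4540.
Ratio A/B = 0.4894 / 0.4540 = 1.0780.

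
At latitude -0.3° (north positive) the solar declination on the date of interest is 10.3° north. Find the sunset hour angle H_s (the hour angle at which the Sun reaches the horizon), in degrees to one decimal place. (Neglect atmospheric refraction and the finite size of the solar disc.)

The sunset hour angle satisfies cos H_s = −tan φ tan δ = 0.0010, giving H_s = 89.94°.

89.9°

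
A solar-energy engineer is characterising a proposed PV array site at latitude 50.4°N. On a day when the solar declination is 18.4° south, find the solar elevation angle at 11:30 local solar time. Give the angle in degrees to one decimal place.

Hour angle H = 15° × (11.5 − 12) = -7.50°.
cos θ_z = sin φ sin δ + cos φ cos δ cos H = (0.7705)(-0.3156) + (0.6374)(0.9489)(0.9914) = 0.3565.
θ_z = arccos(0.3565) = 69.11°, so the elevation is 90° − 69.11° = 20.89°.

20.9°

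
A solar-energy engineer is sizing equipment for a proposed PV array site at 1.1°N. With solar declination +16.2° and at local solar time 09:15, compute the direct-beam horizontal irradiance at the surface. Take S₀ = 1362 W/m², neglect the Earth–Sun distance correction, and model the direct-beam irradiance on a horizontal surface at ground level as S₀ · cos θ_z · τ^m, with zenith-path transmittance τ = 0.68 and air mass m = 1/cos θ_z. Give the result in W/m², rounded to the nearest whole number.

Hour angle H = 15° × (9.25 − 12) = -41.25°.
cos θ_z = sin(1.1°) sin(16.2°) + cos(1.1°) cos(16.2°) cos(-41.25°) = 0.0054 + 0.7219 = 0.7273.
Air mass m = 1/cos θ_z = 1/0.7273 = 1.375; τ^m = 0.68^1.375 = 0.5884.
Surface direct beam = 1362 × 0.7273 × 0.5884 = 582.86 W/m².

583 W/m²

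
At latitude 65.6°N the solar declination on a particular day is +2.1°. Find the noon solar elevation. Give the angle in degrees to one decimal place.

At local solar noon the hour angle is zero, so the elevation is 90° − |φ − δ| = 90° − |65.6° − (2.1°)| = 90° − 63.5° = 26.5°.

26.5°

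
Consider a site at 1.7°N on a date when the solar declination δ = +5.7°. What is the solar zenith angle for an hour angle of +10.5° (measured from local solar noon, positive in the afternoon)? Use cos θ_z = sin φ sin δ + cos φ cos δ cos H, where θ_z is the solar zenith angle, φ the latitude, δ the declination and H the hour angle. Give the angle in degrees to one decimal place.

11.2°

cos θ_z = sin φ sin δ + cos φ cos δ cos H = (0.0297)(0.0993) + (0.9996)(0.9951)(0.9833) = 0.9810.
θ_z = arccos(0.9810) = 11.19°.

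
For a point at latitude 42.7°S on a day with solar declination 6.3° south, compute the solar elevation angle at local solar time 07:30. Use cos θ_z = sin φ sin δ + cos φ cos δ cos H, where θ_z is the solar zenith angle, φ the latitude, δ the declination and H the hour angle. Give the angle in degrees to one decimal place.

20.7°

Hour angle H = 15° × (7.5 − 12) = -67.50°.
cos θ_z = sin(-42.7°) sin(-6.3°) + cos(-42.7°) cos(-6.3°) cos(-67.50°) = 0.0744 + 0.2795 = 0.3539.
θ_z = arccos(0.3539) = 69.27°, so the elevation is 90° − 69.27° = 20.73°.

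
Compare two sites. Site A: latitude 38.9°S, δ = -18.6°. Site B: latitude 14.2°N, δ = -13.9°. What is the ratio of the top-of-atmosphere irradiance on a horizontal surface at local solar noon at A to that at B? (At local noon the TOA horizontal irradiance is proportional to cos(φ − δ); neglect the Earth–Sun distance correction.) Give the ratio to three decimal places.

A: cos θ_z = cos(-38.9° − (-18.6°)) = 0.9379.
B: cos θ_z = cos(14.2° − (-13.9°)) = 0.8821.
Ratio A/B = 0.9379 / 0.8821 = 1.0633.

1.063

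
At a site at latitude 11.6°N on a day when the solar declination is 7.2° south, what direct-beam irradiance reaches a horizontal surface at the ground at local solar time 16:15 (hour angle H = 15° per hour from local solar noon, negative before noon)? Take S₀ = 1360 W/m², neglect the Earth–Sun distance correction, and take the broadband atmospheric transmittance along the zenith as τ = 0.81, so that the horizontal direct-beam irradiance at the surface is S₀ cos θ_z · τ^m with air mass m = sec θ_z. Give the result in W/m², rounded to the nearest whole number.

327 W/m²

Hour angle H = 15° × (16.25 − 12) = 63.75°.
With φ = 11.6°, δ = -7.2°, H = 63.75°: sin φ sin δ = -0.0252, cos φ cos δ cos H = 0.4298, so cos θ_z = 0.4046.
Air mass m = 1/cos θ_z = 1/0.4046 = 2.472; τ^m = 0.81^2.472 = 0.5940.
Surface direct beam = 1360 × 0.4046 × 0.5940 = 326.85 W/m².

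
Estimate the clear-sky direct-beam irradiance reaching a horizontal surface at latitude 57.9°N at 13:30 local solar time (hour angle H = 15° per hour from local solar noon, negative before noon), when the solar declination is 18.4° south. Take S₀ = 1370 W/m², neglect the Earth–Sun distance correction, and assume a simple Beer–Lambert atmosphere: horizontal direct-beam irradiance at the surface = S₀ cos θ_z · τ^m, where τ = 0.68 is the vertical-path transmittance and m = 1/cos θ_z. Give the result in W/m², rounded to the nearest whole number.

Hour angle H = 15° × (13.5 − 12) = 22.50°.
cos θ_z = sin(57.9°) sin(-18.4°) + cos(57.9°) cos(-18.4°) cos(22.50°) = -0.2674 + 0.4658 = 0.1984.
Air mass m = 1/cos θ_z = 1/0.1984 = 5.040; τ^m = 0.68^5.040 = 0.1432.
Surface direct beam = 1370 × 0.1984 × 0.1432 = 38.92 W/m².

39 W/m²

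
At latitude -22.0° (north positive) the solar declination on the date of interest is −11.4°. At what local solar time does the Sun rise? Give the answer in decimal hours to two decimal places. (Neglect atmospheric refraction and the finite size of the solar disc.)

5.69 h

cos H_s = −tan(-22.0°) · tan(-11.4°) = -0.0815, so H_s = arccos(-0.0815) = 94.67°.
Sunrise is at 12 − H_s/15 = 12 − 6.311 = 5.689 h local solar time.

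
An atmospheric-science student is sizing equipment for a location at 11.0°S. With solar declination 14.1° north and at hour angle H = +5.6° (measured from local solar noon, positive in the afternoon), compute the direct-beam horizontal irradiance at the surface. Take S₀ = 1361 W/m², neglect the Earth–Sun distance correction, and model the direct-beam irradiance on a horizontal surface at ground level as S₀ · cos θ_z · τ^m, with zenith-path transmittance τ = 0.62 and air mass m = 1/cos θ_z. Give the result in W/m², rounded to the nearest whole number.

721 W/m²

cos θ_z = sin(-11.0°) sin(14.1°) + cos(-11.0°) cos(14.1°) cos(5.60°) = -0.0465 + 0.9475 = 0.9010.
Air mass m = 1/cos θ_z = 1/0.9010 = 1.110; τ^m = 0.62^1.110 = 0.5882.
Surface direct beam = 1361 × 0.9010 × 0.5882 = 721.29 W/m².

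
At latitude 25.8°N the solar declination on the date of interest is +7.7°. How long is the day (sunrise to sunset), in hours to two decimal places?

12.50 hours

cos H_s = −tan(25.8°) · tan(7.7°) = -0.0654, so H_s = arccos(-0.0654) = 93.75°.
Day length = 2 H_s / 15° h⁻¹ = 187.50° / 15 = 12.500 h.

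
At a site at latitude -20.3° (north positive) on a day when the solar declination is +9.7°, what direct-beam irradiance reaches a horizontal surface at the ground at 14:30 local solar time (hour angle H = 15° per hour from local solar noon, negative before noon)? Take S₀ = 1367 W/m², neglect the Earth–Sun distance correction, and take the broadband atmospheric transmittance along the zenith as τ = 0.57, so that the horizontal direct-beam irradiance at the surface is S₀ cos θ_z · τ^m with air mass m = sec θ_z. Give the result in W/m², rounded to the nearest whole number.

401 W/m²

Hour angle H = 15° × (14.5 − 12) = 37.50°.
cos θ_z = sin φ sin δ + cos φ cos δ cos H = (-0.3469)(0.1685) + (0.9379)(0.9857)(0.7934) = 0.6750.
Air mass m = 1/cos θ_z = 1/0.6750 = 1.481; τ^m = 0.57^1.481 = 0.4350.
Surface direct beam = 1367 × 0.6750 × 0.4350 = 401.39 W/m².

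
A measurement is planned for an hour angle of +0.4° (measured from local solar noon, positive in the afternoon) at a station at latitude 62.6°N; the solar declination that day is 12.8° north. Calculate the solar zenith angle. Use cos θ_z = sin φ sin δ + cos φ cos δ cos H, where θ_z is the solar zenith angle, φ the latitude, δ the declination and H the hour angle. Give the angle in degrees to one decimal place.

49.8°

cos θ_z = sin(62.6°) sin(12.8°) + cos(62.6°) cos(12.8°) cos(0.40°) = 0.1967 + 0.4488 = 0.6455.
θ_z = arccos(0.6455) = 49.80°.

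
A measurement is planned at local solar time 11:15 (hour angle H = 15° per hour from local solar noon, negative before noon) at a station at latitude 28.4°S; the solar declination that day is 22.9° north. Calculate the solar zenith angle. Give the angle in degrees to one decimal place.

Hour angle H = 15° × (11.25 − 12) = -11.25°.
cos θ_z = sin(-28.4°) sin(22.9°) + cos(-28.4°) cos(22.9°) cos(-11.25°) = -0.1851 + 0.7947 = 0.6096.
θ_z = arccos(0.6096) = 52.44°.

52.4°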